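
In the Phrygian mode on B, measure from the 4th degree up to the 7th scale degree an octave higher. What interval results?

Spelling the Phrygian mode on B: B C D E F# G A.
So we need the interval from E up to A.
Counting 11 letters and 17 half steps from E gives a perfect eleventh.

perfect 11th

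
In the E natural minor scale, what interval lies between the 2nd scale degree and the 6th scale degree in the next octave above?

E natural minor: E F# G A B C D.
That puts F# below C.
12 letter names make it a twelfth; at 18 semitones (a half step narrower than perfect) the quality is diminished.

diminished twelfth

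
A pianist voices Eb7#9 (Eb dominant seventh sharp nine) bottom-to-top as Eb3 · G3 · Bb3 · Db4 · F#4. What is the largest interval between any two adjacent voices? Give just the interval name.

augmented third

Adjacent intervals: Eb3→G3 = major third; G3→Bb3 = minor third; Bb3→Db4 = minor third; Db4→F#4 = augmented third.
The largest is Db4 to F#4, an augmented third (5 semitones).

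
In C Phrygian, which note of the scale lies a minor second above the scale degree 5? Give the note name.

The scale is C Db Eb F G Ab Bb.
The scale degree 5 is G; a minor second above that is Ab — scale degree 6.

Ab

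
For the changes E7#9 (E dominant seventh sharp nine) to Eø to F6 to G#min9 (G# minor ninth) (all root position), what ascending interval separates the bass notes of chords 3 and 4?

A2

The roots are F and G#.
2 letter names make it a second; at 3 semitones (a half step wider than major) the quality is augmented.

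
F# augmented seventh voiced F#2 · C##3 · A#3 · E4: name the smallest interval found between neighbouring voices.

Adjacent intervals: F#2→C##3 = augmented fifth; C##3→A#3 = minor sixth; A#3→E4 = diminished fifth.
The smallest is A#3 to E4, a diminished fifth (6 semitones).

diminished fifth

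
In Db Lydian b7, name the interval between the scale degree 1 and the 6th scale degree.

Db lydian dominant: Db Eb F G Ab Bb Cb.
That puts Db below Bb.
From Db to Bb is 9 semitones, exactly the major sixth.

major 6th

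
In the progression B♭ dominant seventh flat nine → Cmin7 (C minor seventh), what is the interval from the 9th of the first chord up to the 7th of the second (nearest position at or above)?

M7

B♭ dominant seventh flat nine has C♭ as its 9th, and Cmin7 (C minor seventh) has B♭ as its 7th.
From C♭ to B♭ is 11 semitones, exactly the major seventh.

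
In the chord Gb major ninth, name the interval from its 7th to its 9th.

minor 3rd

The chord tones of Gbmaj9 (Gb major ninth) are Gb, Bb, Db, F, Ab.
The 7th is F and the 9th is Ab.
F up to Ab is 3 semitones, a half step narrower than a major third, so the interval is minor.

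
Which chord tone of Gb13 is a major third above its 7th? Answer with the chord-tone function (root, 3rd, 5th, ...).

Spelling the chord: Gb–Bb–Db–Fb–Ab–Eb.
The 7th is Fb. A major third above Fb is Ab.
Ab is the chord's 9th.

9th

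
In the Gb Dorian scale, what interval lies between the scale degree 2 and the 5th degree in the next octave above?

perfect eleventh

Spelling the Gb Dorian scale: Gb Ab Bbb Cb Db Eb Fb.
So we need the interval from Ab up to Db.
Counting 11 letters and 17 half steps from Ab gives a perfect eleventh.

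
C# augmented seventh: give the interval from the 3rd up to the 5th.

C#aug7 (C# augmented seventh): C#, E#, G##, B.
So we need the interval from E# up to G##.
E# up to G## spans 3 letter names and 4 semitones — a major third.

major third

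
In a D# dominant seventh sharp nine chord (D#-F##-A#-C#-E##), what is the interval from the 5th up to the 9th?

So we need the interval from A# up to E##.
A# up to E## is 8 semitones, a half step wider than a perfect fifth, so the interval is augmented.

augmented fifth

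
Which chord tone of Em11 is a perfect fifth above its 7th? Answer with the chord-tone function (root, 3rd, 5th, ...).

Spelling the chord: E, G, B, D, F#, A.
The 7th is D. A perfect fifth above D is A.
A is the chord's 11th.

11th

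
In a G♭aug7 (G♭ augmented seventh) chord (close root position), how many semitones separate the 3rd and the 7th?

Spelling the chord: G♭ B♭ D F♭.
B♭ to F♭ is a diminished fifth: 6 semitones.

6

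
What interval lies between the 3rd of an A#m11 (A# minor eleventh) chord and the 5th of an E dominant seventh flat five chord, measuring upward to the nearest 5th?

d7

A#m11 (A# minor eleventh) has C# as its 3rd, and E dominant seventh flat five has Bb as its 5th.
From C# to Bb: 9 semitones over a seventh = diminished.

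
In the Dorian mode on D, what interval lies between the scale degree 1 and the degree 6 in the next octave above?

Spelling the Dorian mode on D: D E F G A B C.
So we need the interval from D up to B.
D up to B spans 13 letter names and 21 semitones — a major thirteenth.

M13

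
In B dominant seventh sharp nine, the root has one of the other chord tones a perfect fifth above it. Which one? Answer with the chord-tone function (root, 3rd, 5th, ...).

Spelling the chord: B D♯ F♯ A C𝄪.
The root is B. A perfect fifth above B is F♯.
F♯ is the chord's 5th.

5th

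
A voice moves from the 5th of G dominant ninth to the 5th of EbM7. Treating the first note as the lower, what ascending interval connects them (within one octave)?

G dominant ninth has D as its 5th, and EbM7 has Bb as its 5th.
D up to Bb is 8 semitones, a half step narrower than a major sixth, so the interval is minor.

minor 6th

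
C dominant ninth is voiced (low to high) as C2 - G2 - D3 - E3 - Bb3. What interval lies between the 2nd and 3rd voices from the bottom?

P5

Those voices are G2 and D3.
Counting 5 letters and 7 half steps from G gives a perfect fifth.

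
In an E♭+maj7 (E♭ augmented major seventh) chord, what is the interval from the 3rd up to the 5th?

E♭ augmented major seventh: E♭–G–B–D.
The 3rd is G and the 5th is B.
From G to B is 4 semitones, exactly the major third.

major third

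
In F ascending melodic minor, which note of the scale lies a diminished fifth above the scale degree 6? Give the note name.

The scale is F G Ab Bb C D E.
The scale degree 6 is D; a diminished fifth above that is Ab — scale degree 3.

Ab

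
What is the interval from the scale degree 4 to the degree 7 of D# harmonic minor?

augmented fourth

Spelling D# harmonic minor: D# E# F# G# A# B C##.
That puts G# below C##.
4 letter names make it a fourth; at 6 semitones (a half step wider than perfect) the quality is augmented.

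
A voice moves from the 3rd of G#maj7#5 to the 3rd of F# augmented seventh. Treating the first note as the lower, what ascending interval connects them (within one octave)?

G#maj7#5 has B# as its 3rd, and F# augmented seventh has A# as its 3rd.
From B# to A#: 10 semitones over a seventh = minor.

minor seventh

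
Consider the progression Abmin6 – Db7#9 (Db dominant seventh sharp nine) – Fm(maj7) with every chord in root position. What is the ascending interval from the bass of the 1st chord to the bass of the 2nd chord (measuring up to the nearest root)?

P4

The roots are Ab and Db.
Counting 4 letters and 5 half steps from Ab gives a perfect fourth.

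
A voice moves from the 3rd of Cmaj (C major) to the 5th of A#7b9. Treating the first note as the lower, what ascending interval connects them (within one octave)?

The 3rd of Cmaj (C major) is E; the 5th of A#7b9 is E#.
From E to E#: 1 semitone over a unison = augmented.

A1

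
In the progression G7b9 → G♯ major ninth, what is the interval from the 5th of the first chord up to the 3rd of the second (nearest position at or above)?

augmented sixth

The 5th of G7b9 is D; the 3rd of G♯ major ninth is B♯.
From D to B♯: 10 semitones over a sixth = augmented.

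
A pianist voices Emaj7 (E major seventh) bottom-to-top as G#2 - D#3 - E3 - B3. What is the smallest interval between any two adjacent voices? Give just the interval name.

Adjacent intervals: G#2→D#3 = perfect fifth; D#3→E3 = minor second; E3→B3 = perfect fifth.
The smallest is D#3 to E3, a minor second (1 semitone).

m2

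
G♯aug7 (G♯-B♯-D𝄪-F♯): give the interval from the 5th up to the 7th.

diminished third

That puts D𝄪 below F♯.
3 letter names make it a third; at 2 semitones (a whole step narrower than major) the quality is diminished.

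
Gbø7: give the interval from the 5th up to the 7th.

Gb half-diminished seventh is spelled Gb-Bbb-Dbb-Fb.
The 5th is Dbb and the 7th is Fb.
Counting 3 letters and 4 half steps from Dbb gives a major third.

major third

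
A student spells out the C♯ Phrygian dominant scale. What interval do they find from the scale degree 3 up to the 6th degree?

diminished fourth

C♯ phrygian dominant: C♯ D E♯ F♯ G♯ A B.
The scale degree 3 is E♯ and the 6th scale degree is A.
E♯ up to A is 4 semitones, a half step narrower than a perfect fourth, so the interval is diminished.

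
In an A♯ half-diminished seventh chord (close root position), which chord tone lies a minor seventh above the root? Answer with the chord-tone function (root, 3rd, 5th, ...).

The chord tones of A♯ø (A♯ half-diminished seventh) are A♯–C♯–E–G♯.
The root is A♯. A minor seventh above A♯ is G♯.
G♯ is the chord's 7th.

7th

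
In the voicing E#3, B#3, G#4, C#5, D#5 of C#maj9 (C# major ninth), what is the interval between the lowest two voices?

perfect 5th

Those voices are E#3 and B#3.
Counting 5 letters and 7 half steps from E# gives a perfect fifth.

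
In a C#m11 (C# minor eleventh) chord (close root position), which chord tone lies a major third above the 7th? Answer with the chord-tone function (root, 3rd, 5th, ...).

Spelling the chord: C#, E, G#, B, D#, F#.
The 7th is B. A major third above B is D#.
D# is the chord's 9th.

9th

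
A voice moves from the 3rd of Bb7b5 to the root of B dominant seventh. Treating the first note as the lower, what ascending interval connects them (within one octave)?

M6

Bb7b5 has D as its 3rd, and B dominant seventh has B as its root.
Counting 6 letters and 9 half steps from D gives a major sixth.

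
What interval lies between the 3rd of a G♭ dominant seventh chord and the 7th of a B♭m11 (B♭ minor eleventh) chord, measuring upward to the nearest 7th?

G♭ dominant seventh has B♭ as its 3rd, and B♭m11 (B♭ minor eleventh) has A♭ as its 7th.
B♭ up to A♭ is 10 semitones, a half step narrower than a major seventh, so the interval is minor.

minor seventh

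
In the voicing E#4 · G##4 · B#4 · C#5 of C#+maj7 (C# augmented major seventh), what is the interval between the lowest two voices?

major 3rd

Those voices are E#4 and G##4.
From E# to G## is 4 semitones, exactly the major third.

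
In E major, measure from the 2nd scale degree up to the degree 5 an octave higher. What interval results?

Spelling E major: E F# G# A B C# D#.
2nd scale degree = F#; 5th degree (up an octave) = B.
F# up to B spans 11 letter names and 17 semitones — a perfect eleventh.

perfect 11th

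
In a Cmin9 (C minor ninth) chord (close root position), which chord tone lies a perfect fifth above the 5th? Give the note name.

Cm9: C–Eb–G–Bb–D.
The 5th is G. A perfect fifth above G is D.
D is the chord's 9th.

D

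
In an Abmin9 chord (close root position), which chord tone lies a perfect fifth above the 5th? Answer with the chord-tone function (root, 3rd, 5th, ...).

9th

Spelling the chord: Ab-Cb-Eb-Gb-Bb.
The 5th is Eb. A perfect fifth above Eb is Bb.
Bb is the chord's 9th.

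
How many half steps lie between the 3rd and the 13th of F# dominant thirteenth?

The chord tones of F#13 (F# dominant thirteenth) are F# A# C# E G# D#.
A# to D# is a perfect eleventh: 17 semitones.

17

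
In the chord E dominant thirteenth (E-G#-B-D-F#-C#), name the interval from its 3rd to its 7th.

3rd = G#; 7th = D.
G# up to D is 6 semitones, a half step narrower than a perfect fifth, so the interval is diminished.

diminished 5th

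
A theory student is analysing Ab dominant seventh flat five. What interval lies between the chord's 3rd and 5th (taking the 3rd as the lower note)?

diminished third

Ab7b5 is spelled Ab–C–Ebb–Gb.
That puts C below Ebb.
C up to Ebb is 2 semitones, a whole step narrower than a major third, so the interval is diminished.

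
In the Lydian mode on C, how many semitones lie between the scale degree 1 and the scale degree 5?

The scale is C D E F♯ G A B.
C up to G is a perfect fifth — 7 semitones.

7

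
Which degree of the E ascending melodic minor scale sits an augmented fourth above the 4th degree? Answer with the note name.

D#

The scale is E F# G A B C# D#.
The 4th degree is A; an augmented fourth above that is D# — scale degree 7.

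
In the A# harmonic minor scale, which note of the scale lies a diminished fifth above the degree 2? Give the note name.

F#

The scale is A# B# C# D# E# F# G##.
The degree 2 is B#; a diminished fifth above that is F# — scale degree 6.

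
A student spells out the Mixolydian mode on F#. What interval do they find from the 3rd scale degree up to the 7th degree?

diminished 5th

Spelling the Mixolydian mode on F#: F# G# A# B C# D# E.
So we need the interval from A# up to E.
From A# to E: 6 semitones over a fifth = diminished.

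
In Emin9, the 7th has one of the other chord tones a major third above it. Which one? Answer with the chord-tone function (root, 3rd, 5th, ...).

Spelling the chord: E G B D F#.
The 7th is D. A major third above D is F#.
F# is the chord's 9th.

9th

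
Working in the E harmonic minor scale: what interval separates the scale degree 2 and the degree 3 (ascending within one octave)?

E harmonic minor: E F# G A B C D#.
Scale degree 2 = F#; scale degree 3 = G.
2 letter names make it a second; at 1 semitone (a half step narrower than major) the quality is minor.

minor 2nd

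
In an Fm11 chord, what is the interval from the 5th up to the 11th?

Spelling the chord: F–A♭–C–E♭–G–B♭.
5th = C; 11th = B♭.
C up to B♭ is 10 semitones, a half step narrower than a major seventh, so the interval is minor.

minor seventh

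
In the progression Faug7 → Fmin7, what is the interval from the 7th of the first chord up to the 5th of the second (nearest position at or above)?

M6

Faug7 has E♭ as its 7th, and Fmin7 has C as its 5th.
Counting 6 letters and 9 half steps from E♭ gives a major sixth.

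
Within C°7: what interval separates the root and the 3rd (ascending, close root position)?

The chord tones of C°7 (C diminished seventh) are C, E♭, G♭, B𝄫.
The root is C and the 3rd is E♭.
C up to E♭ is 3 semitones, a half step narrower than a major third, so the interval is minor.

minor 3rd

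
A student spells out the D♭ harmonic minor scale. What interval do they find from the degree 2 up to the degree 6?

diminished fifth

The scale runs D♭ E♭ F♭ G♭ A♭ B𝄫 C.
Degree 2 = E♭; degree 6 = B𝄫.
From E♭ to B𝄫: 6 semitones over a fifth = diminished.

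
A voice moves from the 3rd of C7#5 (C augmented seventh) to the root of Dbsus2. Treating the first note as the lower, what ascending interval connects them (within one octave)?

C7#5 (C augmented seventh) has E as its 3rd, and Dbsus2 has Db as its root.
From E to Db: 9 semitones over a seventh = diminished.

diminished seventh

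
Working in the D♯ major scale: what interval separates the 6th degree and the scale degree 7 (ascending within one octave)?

The scale runs D♯ E♯ F𝄪 G♯ A♯ B♯ C𝄪.
The 6th degree is B♯ and the 7th degree is C𝄪.
Counting 2 letters and 2 half steps from B♯ gives a major second.

major 2nd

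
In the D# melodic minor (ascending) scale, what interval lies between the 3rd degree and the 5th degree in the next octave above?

Spelling the D# melodic minor (ascending) scale: D# E# F# G# A# B# C##.
The 3rd degree is F# and the 5th scale degree (up an octave) is A#.
F# up to A# spans 10 letter names and 16 semitones — a major tenth.

major tenth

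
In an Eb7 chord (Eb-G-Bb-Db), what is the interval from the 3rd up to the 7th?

d5

That puts G below Db.
From G to Db: 6 semitones over a fifth = diminished.
That tritone between 3rd and 7th is what gives the dominant seventh its pull toward resolution.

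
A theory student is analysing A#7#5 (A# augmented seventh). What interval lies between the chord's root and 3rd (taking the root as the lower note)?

major third

A# augmented seventh is spelled A#–C##–E##–G#.
So we need the interval from A# up to C##.
A# up to C## spans 3 letter names and 4 semitones — a major third.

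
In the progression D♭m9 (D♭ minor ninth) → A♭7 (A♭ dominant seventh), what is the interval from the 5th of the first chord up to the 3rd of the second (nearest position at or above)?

major 3rd

D♭m9 (D♭ minor ninth) has A♭ as its 5th, and A♭7 (A♭ dominant seventh) has C as its 3rd.
From A♭ to C is 4 semitones, exactly the major third.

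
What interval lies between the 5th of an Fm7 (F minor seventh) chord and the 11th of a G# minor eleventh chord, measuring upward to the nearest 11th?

Fm7 (F minor seventh) has C as its 5th, and G# minor eleventh has C# as its 11th.
C up to C# is 1 semitone, a half step wider than a perfect unison, so the interval is augmented.

augmented unison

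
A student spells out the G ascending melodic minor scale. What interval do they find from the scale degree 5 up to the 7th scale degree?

Spelling the G ascending melodic minor scale: G A Bb C D E F#.
The scale degree 5 is D and the degree 7 is F#.
Counting 3 letters and 4 half steps from D gives a major third.

major third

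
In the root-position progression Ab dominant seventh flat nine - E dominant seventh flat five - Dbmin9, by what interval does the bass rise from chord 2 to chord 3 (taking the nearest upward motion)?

The roots are E and Db.
E up to Db is 9 semitones, a whole step narrower than a major seventh, so the interval is diminished.

diminished seventh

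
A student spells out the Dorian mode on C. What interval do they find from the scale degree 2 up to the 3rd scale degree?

minor second

C dorian: C D E♭ F G A B♭.
Scale degree 2 = D; 3rd scale degree = E♭.
D up to E♭ is 1 semitone, a half step narrower than a major second, so the interval is minor.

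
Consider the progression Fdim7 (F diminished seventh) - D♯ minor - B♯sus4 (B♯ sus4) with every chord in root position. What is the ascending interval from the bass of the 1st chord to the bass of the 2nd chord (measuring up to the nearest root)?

augmented sixth

The roots are F and D♯.
F up to D♯ is 10 semitones, a half step wider than a major sixth, so the interval is augmented.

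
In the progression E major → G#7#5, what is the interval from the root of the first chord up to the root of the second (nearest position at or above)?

The root of E major is E; the root of G#7#5 is G#.
E up to G# spans 3 letter names and 4 semitones — a major third.

major third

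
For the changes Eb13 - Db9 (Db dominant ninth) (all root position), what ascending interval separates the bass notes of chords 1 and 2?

The roots are Eb and Db.
7 letter names make it a seventh; at 10 semitones (a half step narrower than major) the quality is minor.

minor seventh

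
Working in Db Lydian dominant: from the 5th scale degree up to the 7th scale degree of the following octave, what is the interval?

minor 10th

Spelling Db Lydian dominant: Db Eb F G Ab Bb Cb.
That puts Ab below Cb.
Ab up to Cb is 15 semitones, a half step narrower than a major tenth, so the interval is minor.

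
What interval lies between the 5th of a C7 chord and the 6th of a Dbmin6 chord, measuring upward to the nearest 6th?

C7 has G as its 5th, and Dbmin6 has Bb as its 6th.
G up to Bb is 3 semitones, a half step narrower than a major third, so the interval is minor.

minor third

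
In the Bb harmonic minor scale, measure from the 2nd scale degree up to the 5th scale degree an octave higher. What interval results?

P11

Bb harmonic minor: Bb C Db Eb F Gb A.
2nd scale degree = C; scale degree 5 (up an octave) = F.
From C to F is 17 semitones, exactly the perfect eleventh.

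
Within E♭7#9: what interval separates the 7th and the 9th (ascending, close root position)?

E♭7#9: E♭-G-B♭-D♭-F♯.
So we need the interval from D♭ up to F♯.
D♭ up to F♯ is 5 semitones, a half step wider than a major third, so the interval is augmented.

augmented third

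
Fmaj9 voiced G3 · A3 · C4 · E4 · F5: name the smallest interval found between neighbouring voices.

major 2nd

Adjacent intervals: G3→A3 = major second; A3→C4 = minor third; C4→E4 = major third; E4→F5 = minor ninth.
The smallest is G3 to A3, a major second (2 semitones).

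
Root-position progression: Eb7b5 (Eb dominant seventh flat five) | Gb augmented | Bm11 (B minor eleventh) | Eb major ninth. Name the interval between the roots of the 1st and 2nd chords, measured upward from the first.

m3

The roots are Eb and Gb.
3 letter names make it a third; at 3 semitones (a half step narrower than major) the quality is minor.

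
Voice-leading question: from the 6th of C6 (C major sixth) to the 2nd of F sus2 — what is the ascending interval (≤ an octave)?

minor seventh

The 6th of C6 (C major sixth) is A; the 2nd of F sus2 is G.
A up to G is 10 semitones, a half step narrower than a major seventh, so the interval is minor.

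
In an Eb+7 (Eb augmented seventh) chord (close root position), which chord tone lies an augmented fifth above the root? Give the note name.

Eb+7 (Eb augmented seventh): Eb-G-B-Db.
The root is Eb. An augmented fifth above Eb is B.
B is the chord's 5th.

B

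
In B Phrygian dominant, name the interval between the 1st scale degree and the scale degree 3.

The scale runs B C D# E F# G A.
That puts B below D#.
Counting 3 letters and 4 half steps from B gives a major third.

major 3rd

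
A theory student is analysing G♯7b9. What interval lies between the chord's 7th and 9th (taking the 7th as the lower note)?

minor third

The chord tones of G♯7b9 are G♯, B♯, D♯, F♯, A.
That puts F♯ below A.
F♯ up to A is 3 semitones, a half step narrower than a major third, so the interval is minor.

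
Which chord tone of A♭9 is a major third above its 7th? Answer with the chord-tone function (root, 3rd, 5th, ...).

9th

Spelling the chord: A♭–C–E♭–G♭–B♭.
The 7th is G♭. A major third above G♭ is B♭.
B♭ is the chord's 9th.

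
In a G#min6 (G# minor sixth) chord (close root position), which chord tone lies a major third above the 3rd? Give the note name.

G# minor sixth: G#-B-D#-E#.
The 3rd is B. A major third above B is D#.
D# is the chord's 5th.

D#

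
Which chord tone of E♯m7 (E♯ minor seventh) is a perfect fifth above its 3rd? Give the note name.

E♯ minor seventh is spelled E♯–G♯–B♯–D♯.
The 3rd is G♯. A perfect fifth above G♯ is D♯.
D♯ is the chord's 7th.

D#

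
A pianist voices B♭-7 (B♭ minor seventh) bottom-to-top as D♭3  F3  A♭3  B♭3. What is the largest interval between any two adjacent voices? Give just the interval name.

Adjacent intervals: D♭3→F3 = major third; F3→A♭3 = minor third; A♭3→B♭3 = major second.
The largest is D♭3 to F3, a major third (4 semitones).

major third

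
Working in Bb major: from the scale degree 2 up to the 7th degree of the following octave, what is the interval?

major thirteenth

The scale runs Bb C D Eb F G A.
So we need the interval from C up to A.
Counting 13 letters and 21 half steps from C gives a major thirteenth.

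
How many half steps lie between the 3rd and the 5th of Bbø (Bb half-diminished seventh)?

Spelling the chord: Bb, Db, Fb, Ab.
Db to Fb is a minor third: 3 semitones.

3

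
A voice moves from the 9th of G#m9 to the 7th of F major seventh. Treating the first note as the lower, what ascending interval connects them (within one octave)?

G#m9 has A# as its 9th, and F major seventh has E as its 7th.
A# up to E is 6 semitones, a half step narrower than a perfect fifth, so the interval is diminished.

d5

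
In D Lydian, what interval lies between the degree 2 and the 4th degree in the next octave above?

D lydian: D E F♯ G♯ A B C♯.
So we need the interval from E up to G♯.
E up to G♯ spans 10 letter names and 16 semitones — a major tenth.

M10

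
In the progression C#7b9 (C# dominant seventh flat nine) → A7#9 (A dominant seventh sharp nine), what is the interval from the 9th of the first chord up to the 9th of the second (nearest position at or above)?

A6

The 9th of C#7b9 (C# dominant seventh flat nine) is D; the 9th of A7#9 (A dominant seventh sharp nine) is B#.
From D to B#: 10 semitones over a sixth = augmented.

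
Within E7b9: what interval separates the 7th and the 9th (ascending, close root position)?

minor third

Spelling the chord: E–G#–B–D–F.
The 7th is D and the 9th is F.
D up to F is 3 semitones, a half step narrower than a major third, so the interval is minor.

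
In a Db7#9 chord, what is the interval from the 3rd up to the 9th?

major seventh

Db dominant seventh sharp nine: Db–F–Ab–Cb–E.
So we need the interval from F up to E.
From F to E is 11 semitones, exactly the major seventh.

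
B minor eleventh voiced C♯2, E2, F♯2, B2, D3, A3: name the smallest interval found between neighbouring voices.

major second

Adjacent intervals: C♯2→E2 = minor third; E2→F♯2 = major second; F♯2→B2 = perfect fourth; B2→D3 = minor third; D3→A3 = perfect fifth.
The smallest is E2 to F♯2, a major second (2 semitones).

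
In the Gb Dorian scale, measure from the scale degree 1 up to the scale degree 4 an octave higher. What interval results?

perfect 11th

The scale runs Gb Ab Bbb Cb Db Eb Fb.
Scale degree 1 = Gb; degree 4 (up an octave) = Cb.
Counting 11 letters and 17 half steps from Gb gives a perfect eleventh.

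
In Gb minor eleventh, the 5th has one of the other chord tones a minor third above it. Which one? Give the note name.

Fb

Gbm11 is spelled Gb Bbb Db Fb Ab Cb.
The 5th is Db. A minor third above Db is Fb.
Fb is the chord's 7th.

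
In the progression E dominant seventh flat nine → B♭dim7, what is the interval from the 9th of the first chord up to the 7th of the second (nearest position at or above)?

diminished 3rd

The 9th of E dominant seventh flat nine is F; the 7th of B♭dim7 is A𝄫.
From F to A𝄫: 2 semitones over a third = diminished.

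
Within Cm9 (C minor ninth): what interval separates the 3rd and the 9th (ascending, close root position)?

Cm9 (C minor ninth) is spelled C-E♭-G-B♭-D.
So we need the interval from E♭ up to D.
From E♭ to D is 11 semitones, exactly the major seventh.

major 7th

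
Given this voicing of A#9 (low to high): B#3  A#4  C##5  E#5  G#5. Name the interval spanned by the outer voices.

The outer voices are B#3 and G#5.
From B# to G#: 20 semitones over a thirteenth = minor.

minor thirteenth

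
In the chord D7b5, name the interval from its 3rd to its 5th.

diminished third

D dominant seventh flat five: D-F♯-A♭-C.
That puts F♯ below A♭.
F♯ up to A♭ is 2 semitones, a whole step narrower than a major third, so the interval is diminished.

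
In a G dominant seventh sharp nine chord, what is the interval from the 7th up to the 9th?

augmented 3rd

G7#9 (G dominant seventh sharp nine) is spelled G B D F A#.
The 7th is F and the 9th is A#.
From F to A#: 5 semitones over a third = augmented.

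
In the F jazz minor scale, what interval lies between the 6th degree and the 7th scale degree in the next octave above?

Spelling the F jazz minor scale: F G Ab Bb C D E.
So we need the interval from D up to E.
Counting 9 letters and 14 half steps from D gives a major ninth.

M9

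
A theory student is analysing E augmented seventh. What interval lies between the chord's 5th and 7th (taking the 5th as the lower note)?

Spelling the chord: E, G♯, B♯, D.
The 5th is B♯ and the 7th is D.
B♯ up to D is 2 semitones, a whole step narrower than a major third, so the interval is diminished.

diminished 3rd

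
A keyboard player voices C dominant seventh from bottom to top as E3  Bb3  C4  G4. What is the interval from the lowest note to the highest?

The outer voices are E3 and G4.
From E to G: 15 semitones over a tenth = minor.

minor tenth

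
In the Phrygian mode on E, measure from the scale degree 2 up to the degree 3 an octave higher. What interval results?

major ninth

E phrygian: E F G A B C D.
That puts F below G.
F up to G spans 9 letter names and 14 semitones — a major ninth.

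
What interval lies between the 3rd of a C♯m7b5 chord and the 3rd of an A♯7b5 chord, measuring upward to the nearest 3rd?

C♯m7b5 has E as its 3rd, and A♯7b5 has C𝄪 as its 3rd.
E up to C𝄪 is 10 semitones, a half step wider than a major sixth, so the interval is augmented.

A6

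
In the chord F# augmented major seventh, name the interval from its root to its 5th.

A5

Spelling the chord: F#-A#-C##-E#.
That puts F# below C##.
From F# to C##: 8 semitones over a fifth = augmented.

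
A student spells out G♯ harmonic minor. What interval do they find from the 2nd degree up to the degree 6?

Spelling G♯ harmonic minor: G♯ A♯ B C♯ D♯ E F𝄪.
2nd degree = A♯; 6th scale degree = E.
5 letter names make it a fifth; at 6 semitones (a half step narrower than perfect) the quality is diminished.

diminished fifth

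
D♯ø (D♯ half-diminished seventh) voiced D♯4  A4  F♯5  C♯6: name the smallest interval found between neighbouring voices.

diminished fifth

Adjacent intervals: D♯4→A4 = diminished fifth; A4→F♯5 = major sixth; F♯5→C♯6 = perfect fifth.
The smallest is D♯4 to A4, a diminished fifth (6 semitones).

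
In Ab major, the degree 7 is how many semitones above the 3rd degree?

The scale is Ab Bb C Db Eb F G.
C up to G is a perfect fifth — 7 semitones.

7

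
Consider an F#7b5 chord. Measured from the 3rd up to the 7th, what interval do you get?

diminished fifth

F#7b5 (F# dominant seventh flat five) is spelled F# A# C E.
3rd = A#; 7th = E.
From A# to E: 6 semitones over a fifth = diminished.
This 3–7 tritone is the characteristic tension at the heart of the dominant sound.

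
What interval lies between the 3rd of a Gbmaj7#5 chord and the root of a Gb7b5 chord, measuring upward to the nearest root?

minor sixth

The 3rd of Gbmaj7#5 is Bb; the root of Gb7b5 is Gb.
6 letter names make it a sixth; at 8 semitones (a half step narrower than major) the quality is minor.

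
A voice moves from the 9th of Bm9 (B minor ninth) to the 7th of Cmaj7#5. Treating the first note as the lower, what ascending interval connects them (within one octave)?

The 9th of Bm9 (B minor ninth) is C#; the 7th of Cmaj7#5 is B.
C# up to B is 10 semitones, a half step narrower than a major seventh, so the interval is minor.

minor seventh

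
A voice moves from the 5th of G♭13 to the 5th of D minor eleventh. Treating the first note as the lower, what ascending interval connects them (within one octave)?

augmented fifth

The 5th of G♭13 is D♭; the 5th of D minor eleventh is A.
5 letter names make it a fifth; at 8 semitones (a half step wider than perfect) the quality is augmented.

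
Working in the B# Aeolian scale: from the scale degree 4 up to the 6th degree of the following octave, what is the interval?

B# natural minor: B# C## D# E# F## G# A#.
The scale degree 4 is E# and the scale degree 6 (up an octave) is G#.
10 letter names make it a tenth; at 15 semitones (a half step narrower than major) the quality is minor.

minor tenth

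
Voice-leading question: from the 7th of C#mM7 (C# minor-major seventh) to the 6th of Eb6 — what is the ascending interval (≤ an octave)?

C#mM7 (C# minor-major seventh) has B# as its 7th, and Eb6 has C as its 6th.
B# up to C is 0 semitones, a whole step narrower than a major second, so the interval is diminished.

d2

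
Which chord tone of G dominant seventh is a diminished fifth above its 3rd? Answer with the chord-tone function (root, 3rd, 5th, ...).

G7: G-B-D-F.
The 3rd is B. A diminished fifth above B is F.
F is the chord's 7th.

7th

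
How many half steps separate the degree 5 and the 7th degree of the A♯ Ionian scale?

4

The scale is A♯ B♯ C𝄪 D♯ E♯ F𝄪 G𝄪.
E♯ up to G𝄪 is a major third — 4 semitones.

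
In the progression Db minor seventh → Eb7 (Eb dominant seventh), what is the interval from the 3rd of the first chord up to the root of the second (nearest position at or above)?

Db minor seventh has Fb as its 3rd, and Eb7 (Eb dominant seventh) has Eb as its root.
Fb up to Eb spans 7 letter names and 11 semitones — a major seventh.

major seventh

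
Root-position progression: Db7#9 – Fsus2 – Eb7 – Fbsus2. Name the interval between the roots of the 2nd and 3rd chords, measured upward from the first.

m7

The roots are F and Eb.
From F to Eb: 10 semitones over a seventh = minor.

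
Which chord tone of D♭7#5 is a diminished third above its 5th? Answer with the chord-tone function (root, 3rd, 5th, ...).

7th

D♭aug7 is spelled D♭ F A C♭.
The 5th is A. A diminished third above A is C♭.
C♭ is the chord's 7th.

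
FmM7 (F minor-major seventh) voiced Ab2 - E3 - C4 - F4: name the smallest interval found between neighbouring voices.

perfect 4th

Adjacent intervals: Ab2→E3 = augmented fifth; E3→C4 = minor sixth; C4→F4 = perfect fourth.
The smallest is C4 to F4, a perfect fourth (5 semitones).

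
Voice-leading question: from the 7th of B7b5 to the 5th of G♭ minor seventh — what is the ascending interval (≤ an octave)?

d4

The 7th of B7b5 is A; the 5th of G♭ minor seventh is D♭.
From A to D♭: 4 semitones over a fourth = diminished.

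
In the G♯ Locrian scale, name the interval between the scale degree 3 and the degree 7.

G♯ locrian: G♯ A B C♯ D E F♯.
Scale degree 3 = B; 7th degree = F♯.
Counting 5 letters and 7 half steps from B gives a perfect fifth.

perfect 5th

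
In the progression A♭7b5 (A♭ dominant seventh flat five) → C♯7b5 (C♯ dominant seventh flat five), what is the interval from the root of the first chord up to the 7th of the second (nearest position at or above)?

The root of A♭7b5 (A♭ dominant seventh flat five) is A♭; the 7th of C♯7b5 (C♯ dominant seventh flat five) is B.
A♭ up to B is 3 semitones, a half step wider than a major second, so the interval is augmented.

augmented 2nd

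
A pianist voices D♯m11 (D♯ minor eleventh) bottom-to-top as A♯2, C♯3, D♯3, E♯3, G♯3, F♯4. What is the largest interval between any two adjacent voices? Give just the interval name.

minor seventh

Adjacent intervals: A♯2→C♯3 = minor third; C♯3→D♯3 = major second; D♯3→E♯3 = major second; E♯3→G♯3 = minor third; G♯3→F♯4 = minor seventh.
The largest is G♯3 to F♯4, a minor seventh (10 semitones).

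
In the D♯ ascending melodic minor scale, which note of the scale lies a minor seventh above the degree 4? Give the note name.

F#

The scale is D♯ E♯ F♯ G♯ A♯ B♯ C𝄪.
The degree 4 is G♯; a minor seventh above that is F♯ — scale degree 3.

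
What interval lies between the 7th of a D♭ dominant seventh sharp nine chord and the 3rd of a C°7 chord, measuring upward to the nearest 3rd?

D♭ dominant seventh sharp nine has C♭ as its 7th, and C°7 has E♭ as its 3rd.
C♭ up to E♭ spans 3 letter names and 4 semitones — a major third.

major 3rd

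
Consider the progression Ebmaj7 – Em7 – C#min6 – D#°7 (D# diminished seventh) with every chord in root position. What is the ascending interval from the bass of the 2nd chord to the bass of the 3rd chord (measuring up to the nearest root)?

The roots are E and C#.
E up to C# spans 6 letter names and 9 semitones — a major sixth.

major sixth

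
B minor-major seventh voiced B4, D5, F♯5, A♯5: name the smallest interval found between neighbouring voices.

Adjacent intervals: B4→D5 = minor third; D5→F♯5 = major third; F♯5→A♯5 = major third.
The smallest is B4 to D5, a minor third (3 semitones).

m3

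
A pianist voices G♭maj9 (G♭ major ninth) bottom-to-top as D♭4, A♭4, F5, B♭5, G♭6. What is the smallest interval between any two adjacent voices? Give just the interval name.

perfect 4th

Adjacent intervals: D♭4→A♭4 = perfect fifth; A♭4→F5 = major sixth; F5→B♭5 = perfect fourth; B♭5→G♭6 = minor sixth.
The smallest is F5 to B♭5, a perfect fourth (5 semitones).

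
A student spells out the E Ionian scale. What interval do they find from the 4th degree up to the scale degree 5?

The scale runs E F# G# A B C# D#.
That puts A below B.
From A to B is 2 semitones, exactly the major second.

major second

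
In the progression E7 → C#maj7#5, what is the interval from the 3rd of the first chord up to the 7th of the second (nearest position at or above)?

M3

E7 has G# as its 3rd, and C#maj7#5 has B# as its 7th.
Counting 3 letters and 4 half steps from G# gives a major third.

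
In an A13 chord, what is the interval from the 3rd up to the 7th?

diminished fifth

A13: A, C#, E, G, B, F#.
3rd = C#; 7th = G.
C# up to G is 6 semitones, a half step narrower than a perfect fifth, so the interval is diminished.
This 3–7 tritone is the characteristic tension at the heart of the dominant sound.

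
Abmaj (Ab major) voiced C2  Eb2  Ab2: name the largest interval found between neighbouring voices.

perfect fourth

Adjacent intervals: C2→Eb2 = minor third; Eb2→Ab2 = perfect fourth.
The largest is Eb2 to Ab2, a perfect fourth (5 semitones).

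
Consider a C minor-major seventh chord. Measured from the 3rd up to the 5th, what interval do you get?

The chord tones of C minor-major seventh are C–Eb–G–B.
So we need the interval from Eb up to G.
Eb up to G spans 3 letter names and 4 semitones — a major third.

major 3rd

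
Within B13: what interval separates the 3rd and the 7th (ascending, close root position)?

diminished fifth

Spelling the chord: B, D#, F#, A, C#, G#.
That puts D# below A.
From D# to A: 6 semitones over a fifth = diminished.
This 3–7 tritone is the characteristic tension at the heart of the dominant sound.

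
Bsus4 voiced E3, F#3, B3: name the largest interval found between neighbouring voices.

Adjacent intervals: E3→F#3 = major second; F#3→B3 = perfect fourth.
The largest is F#3 to B3, a perfect fourth (5 semitones).

perfect fourth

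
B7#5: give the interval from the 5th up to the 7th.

Spelling the chord: B, D#, F##, A.
So we need the interval from F## up to A.
F## up to A is 2 semitones, a whole step narrower than a major third, so the interval is diminished.

diminished third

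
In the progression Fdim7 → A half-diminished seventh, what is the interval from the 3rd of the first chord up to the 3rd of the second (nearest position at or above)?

major third

Fdim7 has Ab as its 3rd, and A half-diminished seventh has C as its 3rd.
Ab up to C spans 3 letter names and 4 semitones — a major third.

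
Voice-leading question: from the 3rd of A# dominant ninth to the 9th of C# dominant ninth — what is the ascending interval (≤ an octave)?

minor second

A# dominant ninth has C## as its 3rd, and C# dominant ninth has D# as its 9th.
2 letter names make it a second; at 1 semitone (a half step narrower than major) the quality is minor.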